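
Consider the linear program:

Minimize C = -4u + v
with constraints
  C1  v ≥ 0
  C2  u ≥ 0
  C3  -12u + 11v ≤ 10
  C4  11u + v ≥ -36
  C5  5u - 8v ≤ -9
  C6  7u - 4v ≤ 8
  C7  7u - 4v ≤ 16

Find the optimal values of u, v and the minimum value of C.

Extreme points and C = -4u + v:
  (19/41, 58/41) → C = -18/41
  (128/29, 166/29) → C = -346/29
  (25/9, 103/36) → C = -33/4

u = 128/29, v = 166/29, minimum C = -346/29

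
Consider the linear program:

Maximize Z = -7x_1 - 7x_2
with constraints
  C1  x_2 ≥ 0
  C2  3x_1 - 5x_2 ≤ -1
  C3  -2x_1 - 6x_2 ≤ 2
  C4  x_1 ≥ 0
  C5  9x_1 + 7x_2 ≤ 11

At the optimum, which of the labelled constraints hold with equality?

Extreme points and Z = -7x_1 - 7x_2:
  (0, 1/5) → Z = -7/5
  (8/11, 7/11) → Z = -105/11
  (0, 11/7) → Z = -11

The maximum is at (0, 1/5). Substituting into each constraint, equality holds for C2 and C4; the remaining constraints have slack.

C2 and C4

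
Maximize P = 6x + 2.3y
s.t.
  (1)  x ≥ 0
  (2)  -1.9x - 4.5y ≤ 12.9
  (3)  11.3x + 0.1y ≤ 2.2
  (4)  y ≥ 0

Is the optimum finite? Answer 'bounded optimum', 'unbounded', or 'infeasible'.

bounded optimum

Corner points and P = 6x + 2.3y:
  (0, 22) → P = 50.6
  (0, 0) → P = 0
  (22/113, 0) → P = 132/113
The feasible region has finitely many vertices and no improving ray; the maximum is 50.6 at (0, 22).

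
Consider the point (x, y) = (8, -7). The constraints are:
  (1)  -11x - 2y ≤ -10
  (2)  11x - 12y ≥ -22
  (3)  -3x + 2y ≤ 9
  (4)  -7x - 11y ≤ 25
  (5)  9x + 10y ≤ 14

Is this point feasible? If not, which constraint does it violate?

(1): -74 ≤ -10 ✓
(2): 172 ≥ -22 ✓
(3): -38 ≤ 9 ✓
(4): 21 ≤ 25 ✓
(5): 2 ≤ 14 ✓

feasible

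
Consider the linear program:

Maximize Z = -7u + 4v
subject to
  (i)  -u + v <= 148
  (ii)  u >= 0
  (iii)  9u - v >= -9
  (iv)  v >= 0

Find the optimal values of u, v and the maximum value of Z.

u = 139/8, v = 1323/8, maximum Z = 4319/8

Extreme points and Z = -7u + 4v:
  (139/8, 1323/8) → Z = 4319/8
  (0, 9) → Z = 36
  (0, 0) → Z = 0
The feasible region is unbounded (it extends along (1, 1), (1, 0)), but Z strictly decreases along every unbounded feasible direction, so there is no improving ray and the maximum is attained at a vertex.

The binding constraints are -u + v = 148 and 9u - v = -9.
Solving simultaneously gives u = 139/8, v = 1323/8.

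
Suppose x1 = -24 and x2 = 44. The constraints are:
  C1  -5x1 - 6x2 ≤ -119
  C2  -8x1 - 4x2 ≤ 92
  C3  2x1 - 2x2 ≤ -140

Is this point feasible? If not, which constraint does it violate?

not feasible — violates C3

Constraint C3: 2x1 - 2x2 = -136, which is not ≤ -140. All other constraints are satisfied.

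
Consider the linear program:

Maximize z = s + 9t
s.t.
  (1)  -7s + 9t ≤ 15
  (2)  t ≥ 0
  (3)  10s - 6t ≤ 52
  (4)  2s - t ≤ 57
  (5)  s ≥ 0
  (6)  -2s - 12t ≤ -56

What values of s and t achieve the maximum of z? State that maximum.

s = 93/8, t = 257/24, maximum z = 108

Feasible corners and z = s + 9t:
  (93/8, 257/24) → z = 108
  (54/17, 211/51) → z = 687/17
  (80/11, 38/11) → z = 422/11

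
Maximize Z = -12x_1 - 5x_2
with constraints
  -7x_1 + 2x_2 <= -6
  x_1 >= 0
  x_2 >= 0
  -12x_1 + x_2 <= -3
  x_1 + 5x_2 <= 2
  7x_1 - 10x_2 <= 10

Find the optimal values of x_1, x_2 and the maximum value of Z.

x_1 = 6/7, x_2 = 0, maximum Z = -72/7

Vertices and Z = -12x_1 - 5x_2:
  (6/7, 0) → Z = -72/7
  (34/37, 8/37) → Z = -448/37
  (10/7, 0) → Z = -120/7
  (14/9, 4/45) → Z = -172/9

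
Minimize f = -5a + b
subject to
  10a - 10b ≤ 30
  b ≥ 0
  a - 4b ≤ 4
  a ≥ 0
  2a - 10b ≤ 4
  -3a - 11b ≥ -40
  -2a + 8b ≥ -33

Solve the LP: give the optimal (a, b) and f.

Corner points and f = -5a + b:
  (13/4, 1/4) → f = -16
  (73/14, 31/14) → f = -167/7
  (0, 0) → f = 0
  (2, 0) → f = -10
  (0, 40/11) → f = 40/11

The optimum lies where 10a - 10b = 30 and -3a - 11b = -40.
Solving simultaneously gives a = 73/14, b = 31/14.

a = 73/14, b = 31/14, minimum f = -167/7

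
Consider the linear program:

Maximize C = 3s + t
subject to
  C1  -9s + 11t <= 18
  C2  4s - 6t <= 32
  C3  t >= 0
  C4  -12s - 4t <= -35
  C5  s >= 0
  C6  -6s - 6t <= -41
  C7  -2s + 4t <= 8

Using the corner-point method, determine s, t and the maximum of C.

Corner points and C = 3s + t:
  (8, 0) → C = 24
  (44, 24) → C = 156
  (41/6, 0) → C = 41/2
  (29/9, 65/18) → C = 239/18

At the optimal vertex, 4s - 6t = 32 and -2s + 4t = 8.
Solving simultaneously gives s = 44, t = 24.

s = 44, t = 24, maximum C = 156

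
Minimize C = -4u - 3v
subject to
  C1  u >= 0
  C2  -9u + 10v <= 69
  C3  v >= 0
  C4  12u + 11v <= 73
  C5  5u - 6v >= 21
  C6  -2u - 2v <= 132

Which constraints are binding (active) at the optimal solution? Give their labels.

Extreme points and C = -4u - 3v:
  (73/12, 0) → C = -73/3
  (21/5, 0) → C = -84/5
  (669/127, 113/127) → C = -3015/127

The minimum is at (73/12, 0). Substituting into each constraint, equality holds for C3 and C4; the remaining constraints have slack.

C3 and C4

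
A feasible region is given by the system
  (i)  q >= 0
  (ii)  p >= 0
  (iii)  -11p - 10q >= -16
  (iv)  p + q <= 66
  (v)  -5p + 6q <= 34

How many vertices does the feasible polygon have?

3

Intersecting each pair of boundary lines and keeping only the points that satisfy every inequality leaves:
  (0, 0)
  (16/11, 0)
  (0, 8/5)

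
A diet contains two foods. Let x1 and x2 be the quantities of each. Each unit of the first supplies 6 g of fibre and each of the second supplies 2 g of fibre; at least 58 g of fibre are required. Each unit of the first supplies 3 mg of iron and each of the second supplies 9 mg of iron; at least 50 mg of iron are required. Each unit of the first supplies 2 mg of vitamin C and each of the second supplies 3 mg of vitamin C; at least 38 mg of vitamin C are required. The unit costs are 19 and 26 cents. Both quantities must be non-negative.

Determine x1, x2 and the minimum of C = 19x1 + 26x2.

x1 = 7, x2 = 8, minimum C = 341

Vertices and C = 19x1 + 26x2:
  (0, 29) → C = 754
  (19, 0) → C = 361
  (7, 8) → C = 341
The feasible region is unbounded (it extends along (0, 1), (1, 0)), but C strictly increases along every unbounded feasible direction, so there is no improving ray and the minimum is attained at a vertex.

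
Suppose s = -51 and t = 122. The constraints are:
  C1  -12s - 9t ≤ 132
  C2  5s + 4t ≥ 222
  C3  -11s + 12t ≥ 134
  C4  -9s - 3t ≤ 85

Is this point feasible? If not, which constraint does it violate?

Constraint C4: -9s - 3t = 93, which is not ≤ 85. All other constraints are satisfied.

not feasible — violates C4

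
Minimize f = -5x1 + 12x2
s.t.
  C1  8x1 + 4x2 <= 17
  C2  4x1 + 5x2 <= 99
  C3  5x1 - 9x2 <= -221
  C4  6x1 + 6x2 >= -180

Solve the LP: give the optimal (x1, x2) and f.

Corner points and f = -5x1 + 12x2:
  (-311/24, 181/6) → f = 10243/24
  (-731/92, 1853/92) → f = 25891/92
  (-249, 219) → f = 3873
  (-491/14, 71/14) → f = 3307/14

The optimum lies where 5x1 - 9x2 = -221 and 6x1 + 6x2 = -180.
Solving simultaneously gives x1 = -491/14, x2 = 71/14.

x1 = -491/14, x2 = 71/14, minimum f = 3307/14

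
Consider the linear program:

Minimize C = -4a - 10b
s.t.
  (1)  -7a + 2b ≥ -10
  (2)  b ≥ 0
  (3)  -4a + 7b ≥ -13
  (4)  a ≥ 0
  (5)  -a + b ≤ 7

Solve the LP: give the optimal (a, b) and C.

a = 24/5, b = 59/5, minimum C = -686/5

Vertices and C = -4a - 10b:
  (10/7, 0) → C = -40/7
  (24/5, 59/5) → C = -686/5
  (0, 0) → C = 0
  (0, 7) → C = -70

At the optimal vertex, -7a + 2b = -10 and -a + b = 7.
Solving simultaneously gives a = 24/5, b = 59/5.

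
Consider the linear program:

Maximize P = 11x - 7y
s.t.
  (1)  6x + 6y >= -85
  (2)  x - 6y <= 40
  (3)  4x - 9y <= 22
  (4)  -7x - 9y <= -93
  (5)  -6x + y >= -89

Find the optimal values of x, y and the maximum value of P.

x = 779/50, y = 112/25, maximum P = 7001/50

Extreme points and P = 11x - 7y:
  (-441/4, 1153/12) → P = -5656/3
  (115/11, 218/99) → P = 9859/99
  (779/50, 112/25) → P = 7001/50
The feasible region is unbounded (it extends along (-1, 1), (1, 6)), but P strictly decreases along every unbounded feasible direction, so there is no improving ray and the maximum is attained at a vertex.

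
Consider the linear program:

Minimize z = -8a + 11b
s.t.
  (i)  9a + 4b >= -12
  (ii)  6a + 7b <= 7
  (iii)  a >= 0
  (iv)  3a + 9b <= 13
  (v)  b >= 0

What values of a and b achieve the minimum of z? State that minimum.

a = 7/6, b = 0, minimum z = -28/3

Vertices and z = -8a + 11b:
  (0, 1) → z = 11
  (7/6, 0) → z = -28/3
  (0, 0) → z = 0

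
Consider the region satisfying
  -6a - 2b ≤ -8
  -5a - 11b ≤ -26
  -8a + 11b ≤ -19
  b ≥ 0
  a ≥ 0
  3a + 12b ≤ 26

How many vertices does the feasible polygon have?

Of the 15 pairwise boundary intersections, those satisfying every inequality are:
  (45/13, 113/143)
  (26/5, 0)
  (514/129, 151/129)
  (26/3, 0)

4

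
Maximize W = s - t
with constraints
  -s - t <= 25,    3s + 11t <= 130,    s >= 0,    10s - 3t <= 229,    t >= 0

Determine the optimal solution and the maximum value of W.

Feasible corners and W = s - t:
  (0, 130/11) → W = -130/11
  (2909/119, 613/119) → W = 328/17
  (0, 0) → W = 0
  (229/10, 0) → W = 229/10

At the optimal vertex, 10s - 3t = 229 and t = 0.
Solving simultaneously gives s = 229/10, t = 0.

s = 229/10, t = 0, maximum W = 229/10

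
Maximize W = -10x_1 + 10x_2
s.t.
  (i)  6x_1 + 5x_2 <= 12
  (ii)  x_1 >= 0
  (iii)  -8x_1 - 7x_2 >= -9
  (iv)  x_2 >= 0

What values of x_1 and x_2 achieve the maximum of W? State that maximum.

x_1 = 0, x_2 = 9/7, maximum W = 90/7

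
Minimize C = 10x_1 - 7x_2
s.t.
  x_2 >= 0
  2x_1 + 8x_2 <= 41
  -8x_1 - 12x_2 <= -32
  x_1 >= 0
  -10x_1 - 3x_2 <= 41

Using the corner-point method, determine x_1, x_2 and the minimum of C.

Extreme points and C = 10x_1 - 7x_2:
  (41/2, 0) → C = 205
  (4, 0) → C = 40
  (0, 41/8) → C = -287/8
  (0, 8/3) → C = -56/3

x_1 = 0, x_2 = 41/8, minimum C = -287/8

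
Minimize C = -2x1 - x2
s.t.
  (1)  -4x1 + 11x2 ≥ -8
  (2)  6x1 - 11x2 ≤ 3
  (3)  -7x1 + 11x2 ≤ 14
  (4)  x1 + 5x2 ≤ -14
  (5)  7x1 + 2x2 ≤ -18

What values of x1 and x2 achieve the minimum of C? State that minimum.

x1 = -114/31, x2 = -64/31, minimum C = 292/31

Feasible corners and C = -2x1 - x2:
  (-22/3, -112/33) → C = 596/33
  (-114/31, -64/31) → C = 292/31
  (-112/23, -42/23) → C = 266/23

At the optimal vertex, -4x1 + 11x2 = -8 and x1 + 5x2 = -14.
Solving simultaneously gives x1 = -114/31, x2 = -64/31.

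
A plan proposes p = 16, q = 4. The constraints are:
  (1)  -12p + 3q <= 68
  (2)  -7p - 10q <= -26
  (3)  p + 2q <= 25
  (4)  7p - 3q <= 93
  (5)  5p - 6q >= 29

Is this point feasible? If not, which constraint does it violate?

Constraint (4): 7p - 3q = 100, which is not ≤ 93. All other constraints are satisfied.

not feasible — violates (4)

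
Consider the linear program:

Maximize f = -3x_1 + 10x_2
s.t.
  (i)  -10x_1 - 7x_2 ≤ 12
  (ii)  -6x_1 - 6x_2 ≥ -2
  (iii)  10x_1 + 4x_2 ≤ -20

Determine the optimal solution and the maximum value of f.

Vertices and f = -3x_1 + 10x_2:
  (-43/9, 46/9) → f = 589/9
  (-46/15, 8/3) → f = 538/15
  (-32/9, 35/9) → f = 446/9

The optimum lies where -10x_1 - 7x_2 = 12 and -6x_1 - 6x_2 = -2.
Solving simultaneously gives x_1 = -43/9, x_2 = 46/9.

x_1 = -43/9, x_2 = 46/9, maximum f = 589/9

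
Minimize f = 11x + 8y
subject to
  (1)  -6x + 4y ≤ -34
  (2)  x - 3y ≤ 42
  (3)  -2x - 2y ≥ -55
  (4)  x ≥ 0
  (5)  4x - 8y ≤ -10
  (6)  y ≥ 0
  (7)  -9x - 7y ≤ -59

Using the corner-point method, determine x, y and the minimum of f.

At the optimal vertex, -6x + 4y = -34 and 4x - 8y = -10.
Solving simultaneously gives x = 39/4, y = 49/8.

x = 39/4, y = 49/8, minimum f = 625/4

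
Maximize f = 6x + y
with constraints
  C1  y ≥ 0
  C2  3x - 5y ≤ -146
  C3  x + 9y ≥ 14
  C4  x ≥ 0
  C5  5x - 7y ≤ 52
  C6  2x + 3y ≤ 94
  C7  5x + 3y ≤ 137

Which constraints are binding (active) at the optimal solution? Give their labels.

Feasible corners and f = 6x + y:
  (0, 146/5) → f = 146/5
  (32/19, 574/19) → f = 766/19
  (0, 94/3) → f = 94/3

The maximum is at (32/19, 574/19). Substituting into each constraint, equality holds for C2 and C6; the remaining constraints have slack.

C2 and C6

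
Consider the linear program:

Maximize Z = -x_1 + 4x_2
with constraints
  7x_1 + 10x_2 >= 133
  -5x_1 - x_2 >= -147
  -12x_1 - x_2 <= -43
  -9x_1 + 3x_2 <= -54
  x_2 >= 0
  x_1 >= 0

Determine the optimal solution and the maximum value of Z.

x_1 = 165/8, x_2 = 351/8, maximum Z = 1239/8

Extreme points and Z = -x_1 + 4x_2:
  (313/37, 273/37) → Z = 779/37
  (19, 0) → Z = -19
  (165/8, 351/8) → Z = 1239/8
  (147/5, 0) → Z = -147/5

The binding constraints are -5x_1 - x_2 = -147 and -9x_1 + 3x_2 = -54.
Solving simultaneously gives x_1 = 165/8, x_2 = 351/8.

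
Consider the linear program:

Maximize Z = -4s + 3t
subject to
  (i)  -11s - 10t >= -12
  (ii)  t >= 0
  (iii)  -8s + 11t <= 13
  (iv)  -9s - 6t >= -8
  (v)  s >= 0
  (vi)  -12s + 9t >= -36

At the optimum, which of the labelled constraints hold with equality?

(iii) and (v)

Vertices and Z = -4s + 3t:
  (2/201, 239/201) → Z = 709/201
  (1/3, 5/6) → Z = 7/6
  (8/9, 0) → Z = -32/9
  (0, 0) → Z = 0
  (0, 13/11) → Z = 39/11

The maximum is at (0, 13/11). Substituting into each constraint, equality holds for (iii) and (v); the remaining constraints have slack.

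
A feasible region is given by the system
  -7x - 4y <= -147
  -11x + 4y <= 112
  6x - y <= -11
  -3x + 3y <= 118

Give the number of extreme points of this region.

3

Of the 6 pairwise boundary intersections, those satisfying every inequality are:
  (35/18, 2401/72)
  (103/31, 959/31)
  (68/13, 551/13)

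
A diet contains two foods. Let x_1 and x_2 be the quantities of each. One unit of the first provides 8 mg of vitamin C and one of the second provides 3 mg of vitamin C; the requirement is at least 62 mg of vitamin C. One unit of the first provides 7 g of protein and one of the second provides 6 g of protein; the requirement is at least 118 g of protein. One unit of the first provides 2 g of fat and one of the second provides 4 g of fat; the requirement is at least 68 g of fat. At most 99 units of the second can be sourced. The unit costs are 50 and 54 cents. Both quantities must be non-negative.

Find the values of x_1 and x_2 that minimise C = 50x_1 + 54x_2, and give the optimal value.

x_1 = 4, x_2 = 15, minimum C = 1010

Extreme points and C = 50x_1 + 54x_2:
  (0, 62/3) → C = 1116
  (0, 99) → C = 5346
  (34, 0) → C = 1700
  (2/3, 170/9) → C = 3160/3
  (4, 15) → C = 1010
The feasible region is unbounded (it extends along (1, 0)), but C strictly increases along every unbounded feasible direction, so there is no improving ray and the minimum is attained at a vertex.

The binding constraints are 7x_1 + 6x_2 = 118 and 2x_1 + 4x_2 = 68.
Solving simultaneously gives x_1 = 4, x_2 = 15.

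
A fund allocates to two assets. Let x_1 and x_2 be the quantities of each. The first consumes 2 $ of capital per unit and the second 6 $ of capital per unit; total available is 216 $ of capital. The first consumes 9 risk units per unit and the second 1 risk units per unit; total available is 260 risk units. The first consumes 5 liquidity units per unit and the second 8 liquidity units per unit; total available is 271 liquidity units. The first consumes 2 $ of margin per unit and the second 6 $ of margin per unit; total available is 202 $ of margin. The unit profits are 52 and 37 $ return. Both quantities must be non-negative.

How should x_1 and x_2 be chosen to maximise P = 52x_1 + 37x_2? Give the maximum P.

x_1 = 27, x_2 = 17, maximum P = 2033

Feasible corners and P = 52x_1 + 37x_2:
  (0, 0) → P = 0
  (0, 101/3) → P = 3737/3
  (260/9, 0) → P = 13520/9
  (27, 17) → P = 2033
  (5/7, 234/7) → P = 1274

The optimum lies where 9x_1 + x_2 = 260 and 5x_1 + 8x_2 = 271.
Solving simultaneously gives x_1 = 27, x_2 = 17.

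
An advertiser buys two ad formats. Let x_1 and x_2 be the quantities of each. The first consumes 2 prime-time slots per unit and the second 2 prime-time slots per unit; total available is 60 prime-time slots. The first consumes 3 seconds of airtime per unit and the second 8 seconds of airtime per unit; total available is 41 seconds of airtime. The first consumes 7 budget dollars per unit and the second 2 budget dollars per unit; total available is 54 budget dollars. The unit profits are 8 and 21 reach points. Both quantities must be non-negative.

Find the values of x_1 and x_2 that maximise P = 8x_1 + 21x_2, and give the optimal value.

Extreme points and P = 8x_1 + 21x_2:
  (0, 0) → P = 0
  (0, 41/8) → P = 861/8
  (54/7, 0) → P = 432/7
  (7, 5/2) → P = 217/2

x_1 = 7, x_2 = 5/2, maximum P = 217/2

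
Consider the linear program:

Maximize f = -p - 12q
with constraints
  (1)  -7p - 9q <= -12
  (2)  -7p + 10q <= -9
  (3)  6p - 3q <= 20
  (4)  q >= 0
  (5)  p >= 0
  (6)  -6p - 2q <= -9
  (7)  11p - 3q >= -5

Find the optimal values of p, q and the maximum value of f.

p = 12/7, q = 0, maximum f = -12/7

Corner points and f = -p - 12q:
  (201/133, 3/19) → f = -453/133
  (12/7, 0) → f = -12/7
  (173/39, 86/39) → f = -1205/39
  (10/3, 0) → f = -10/3

The optimum lies where -7p - 9q = -12 and q = 0.
Solving simultaneously gives p = 12/7, q = 0.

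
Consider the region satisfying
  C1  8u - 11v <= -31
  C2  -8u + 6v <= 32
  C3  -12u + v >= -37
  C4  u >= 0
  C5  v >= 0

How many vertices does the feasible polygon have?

4

Pairwise boundary intersections that survive every other constraint:
  (219/62, 167/31)
  (0, 31/11)
  (127/32, 85/8)
  (0, 16/3)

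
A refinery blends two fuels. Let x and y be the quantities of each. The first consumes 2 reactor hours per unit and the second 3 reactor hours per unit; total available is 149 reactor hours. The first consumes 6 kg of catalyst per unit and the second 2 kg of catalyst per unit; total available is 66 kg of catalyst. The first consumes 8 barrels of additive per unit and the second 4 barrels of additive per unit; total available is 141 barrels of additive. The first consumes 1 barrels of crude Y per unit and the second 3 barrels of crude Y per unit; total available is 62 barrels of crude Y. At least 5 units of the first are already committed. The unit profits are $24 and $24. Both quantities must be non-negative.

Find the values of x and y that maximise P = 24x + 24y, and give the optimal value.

x = 5, y = 18, maximum P = 552

Extreme points and P = 24x + 24y:
  (11, 0) → P = 264
  (5, 0) → P = 120
  (5, 18) → P = 552

The optimum lies where 6x + 2y = 66 and x = 5.
Solving simultaneously gives x = 5, y = 18.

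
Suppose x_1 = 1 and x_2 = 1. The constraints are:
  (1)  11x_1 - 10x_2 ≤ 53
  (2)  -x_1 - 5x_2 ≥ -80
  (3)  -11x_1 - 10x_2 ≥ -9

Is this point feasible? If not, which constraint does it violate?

Constraint (3): -11x_1 - 10x_2 = -21, which is not ≥ -9. All other constraints are satisfied.

not feasible — violates (3)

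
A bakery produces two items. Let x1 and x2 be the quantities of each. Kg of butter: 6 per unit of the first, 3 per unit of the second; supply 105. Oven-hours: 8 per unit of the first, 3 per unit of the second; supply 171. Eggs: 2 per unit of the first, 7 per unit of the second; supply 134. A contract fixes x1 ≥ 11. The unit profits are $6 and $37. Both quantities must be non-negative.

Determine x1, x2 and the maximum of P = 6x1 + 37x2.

Feasible corners and P = 6x1 + 37x2:
  (35/2, 0) → P = 105
  (11, 0) → P = 66
  (11, 13) → P = 547

The optimum lies where 6x1 + 3x2 = 105 and x1 = 11.
Solving simultaneously gives x1 = 11, x2 = 13.

x1 = 11, x2 = 13, maximum P = 547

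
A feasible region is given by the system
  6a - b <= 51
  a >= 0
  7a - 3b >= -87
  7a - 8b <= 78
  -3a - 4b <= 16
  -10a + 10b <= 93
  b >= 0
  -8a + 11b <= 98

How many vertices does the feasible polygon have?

4

Of the 28 pairwise boundary intersections, those satisfying every inequality are:
  (17/2, 0)
  (659/58, 498/29)
  (0, 0)
  (0, 98/11)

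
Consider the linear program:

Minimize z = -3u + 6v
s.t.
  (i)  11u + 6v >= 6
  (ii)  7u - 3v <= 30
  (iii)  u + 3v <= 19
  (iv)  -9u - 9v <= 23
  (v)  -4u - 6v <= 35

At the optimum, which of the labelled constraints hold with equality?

Feasible corners and z = -3u + 6v:
  (66/25, -96/25) → z = -774/25
  (-32/9, 203/27) → z = 502/9
  (49/8, 103/24) → z = 59/8

The minimum is at (66/25, -96/25). Substituting into each constraint, equality holds for (i) and (ii); the remaining constraints have slack.

(i) and (ii)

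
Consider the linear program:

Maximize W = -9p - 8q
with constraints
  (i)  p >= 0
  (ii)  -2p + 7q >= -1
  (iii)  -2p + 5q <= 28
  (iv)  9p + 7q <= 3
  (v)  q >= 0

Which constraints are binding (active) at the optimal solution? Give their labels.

(i) and (v)

Extreme points and W = -9p - 8q:
  (0, 3/7) → W = -24/7
  (0, 0) → W = 0
  (1/3, 0) → W = -3

The maximum is at (0, 0). Substituting into each constraint, equality holds for (i) and (v); the remaining constraints have slack.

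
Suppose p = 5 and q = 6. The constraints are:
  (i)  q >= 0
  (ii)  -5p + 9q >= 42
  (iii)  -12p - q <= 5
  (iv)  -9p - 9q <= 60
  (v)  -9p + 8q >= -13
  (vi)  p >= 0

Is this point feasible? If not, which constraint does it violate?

not feasible — violates (ii)

Constraint (ii): -5p + 9q = 29, which is not ≥ 42. All other constraints are satisfied.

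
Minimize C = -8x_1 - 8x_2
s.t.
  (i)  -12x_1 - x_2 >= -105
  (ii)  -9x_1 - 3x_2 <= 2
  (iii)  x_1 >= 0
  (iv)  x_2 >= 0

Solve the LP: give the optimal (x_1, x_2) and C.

Vertices and C = -8x_1 - 8x_2:
  (0, 105) → C = -840
  (35/4, 0) → C = -70
  (0, 0) → C = 0

x_1 = 0, x_2 = 105, minimum C = -840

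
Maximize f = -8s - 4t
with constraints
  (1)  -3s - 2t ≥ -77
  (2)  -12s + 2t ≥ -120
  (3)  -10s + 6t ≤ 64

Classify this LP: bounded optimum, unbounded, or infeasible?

unbounded

From the feasible point (197/15, 94/5), moving in the direction (-2, -12) keeps every constraint satisfied while f increases without bound.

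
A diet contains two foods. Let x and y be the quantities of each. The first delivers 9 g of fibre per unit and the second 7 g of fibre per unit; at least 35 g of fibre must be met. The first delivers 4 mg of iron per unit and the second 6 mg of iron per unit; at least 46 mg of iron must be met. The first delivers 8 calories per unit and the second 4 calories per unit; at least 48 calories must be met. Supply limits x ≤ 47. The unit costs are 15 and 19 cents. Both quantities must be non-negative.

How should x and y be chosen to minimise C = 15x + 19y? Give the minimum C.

Vertices and C = 15x + 19y:
  (0, 12) → C = 228
  (23/2, 0) → C = 345/2
  (47, 0) → C = 705
  (13/4, 11/2) → C = 613/4
The feasible region is unbounded (it extends along (0, 1)), but C strictly increases along every unbounded feasible direction, so there is no improving ray and the minimum is attained at a vertex.

x = 13/4, y = 11/2, minimum C = 613/4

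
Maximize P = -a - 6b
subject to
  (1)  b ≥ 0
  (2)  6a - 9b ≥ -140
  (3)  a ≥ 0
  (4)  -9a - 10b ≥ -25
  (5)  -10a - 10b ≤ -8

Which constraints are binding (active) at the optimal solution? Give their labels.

Extreme points and P = -a - 6b:
  (25/9, 0) → P = -25/9
  (4/5, 0) → P = -4/5
  (0, 5/2) → P = -15
  (0, 4/5) → P = -24/5

The maximum is at (4/5, 0). Substituting into each constraint, equality holds for (1) and (5); the remaining constraints have slack.

(1) and (5)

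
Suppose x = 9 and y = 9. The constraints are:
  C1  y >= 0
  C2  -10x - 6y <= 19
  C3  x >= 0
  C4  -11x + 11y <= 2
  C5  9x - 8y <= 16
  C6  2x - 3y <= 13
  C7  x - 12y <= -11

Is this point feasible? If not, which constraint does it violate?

C1: 9 ≥ 0 ✓
C2: -144 ≤ 19 ✓
C3: 9 ≥ 0 ✓
C4: 0 ≤ 2 ✓
C5: 9 ≤ 16 ✓
C6: -9 ≤ 13 ✓
C7: -99 ≤ -11 ✓

feasible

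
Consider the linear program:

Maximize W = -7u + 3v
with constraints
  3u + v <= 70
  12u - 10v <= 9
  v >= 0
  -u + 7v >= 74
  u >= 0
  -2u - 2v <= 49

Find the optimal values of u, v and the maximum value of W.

Vertices and W = -7u + 3v:
  (709/42, 271/14) → W = -1262/21
  (0, 70) → W = 210
  (803/74, 897/74) → W = -1465/37
  (0, 74/7) → W = 222/7

u = 0, v = 70, maximum W = 210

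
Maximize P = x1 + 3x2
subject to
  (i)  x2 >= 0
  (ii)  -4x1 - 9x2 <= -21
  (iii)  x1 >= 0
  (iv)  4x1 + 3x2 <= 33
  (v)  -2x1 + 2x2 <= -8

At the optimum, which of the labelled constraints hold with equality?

Extreme points and P = x1 + 3x2:
  (21/4, 0) → P = 21/4
  (33/4, 0) → P = 33/4
  (57/13, 5/13) → P = 72/13
  (45/7, 17/7) → P = 96/7

The maximum is at (45/7, 17/7). Substituting into each constraint, equality holds for (iv) and (v); the remaining constraints have slack.

(iv) and (v)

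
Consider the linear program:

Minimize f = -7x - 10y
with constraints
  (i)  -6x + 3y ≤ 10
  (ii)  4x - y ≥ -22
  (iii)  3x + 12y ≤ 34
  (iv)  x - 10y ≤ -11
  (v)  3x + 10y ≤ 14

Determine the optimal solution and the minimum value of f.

x = 3/4, y = 47/40, minimum f = -17

The binding constraints are x - 10y = -11 and 3x + 10y = 14.
Solving simultaneously gives x = 3/4, y = 47/40.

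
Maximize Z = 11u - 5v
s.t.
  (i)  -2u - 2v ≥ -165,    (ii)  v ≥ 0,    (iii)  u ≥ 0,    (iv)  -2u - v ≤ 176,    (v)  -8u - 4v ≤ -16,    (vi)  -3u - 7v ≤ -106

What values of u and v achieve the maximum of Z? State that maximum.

Extreme points and Z = 11u - 5v:
  (165/2, 0) → Z = 1815/2
  (0, 165/2) → Z = -825/2
  (106/3, 0) → Z = 1166/3
  (0, 106/7) → Z = -530/7

The optimum lies where -2u - 2v = -165 and v = 0.
Solving simultaneously gives u = 165/2, v = 0.

u = 165/2, v = 0, maximum Z = 1815/2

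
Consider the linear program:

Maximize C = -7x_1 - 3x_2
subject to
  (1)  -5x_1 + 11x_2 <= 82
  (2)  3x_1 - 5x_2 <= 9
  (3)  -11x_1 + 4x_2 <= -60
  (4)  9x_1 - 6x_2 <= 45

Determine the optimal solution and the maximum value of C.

Feasible corners and C = -7x_1 - 3x_2:
  (988/101, 1202/101) → C = -10522/101
  (329/23, 321/23) → C = -142
  (264/43, 81/43) → C = -2091/43
  (19/3, 2) → C = -151/3

x_1 = 264/43, x_2 = 81/43, maximum C = -2091/43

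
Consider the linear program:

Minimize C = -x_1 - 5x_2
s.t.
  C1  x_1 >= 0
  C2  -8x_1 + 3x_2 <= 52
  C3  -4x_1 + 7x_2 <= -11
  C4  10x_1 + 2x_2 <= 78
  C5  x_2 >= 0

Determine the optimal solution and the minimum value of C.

At the optimal vertex, -4x_1 + 7x_2 = -11 and 10x_1 + 2x_2 = 78.
Solving simultaneously gives x_1 = 284/39, x_2 = 101/39.

x_1 = 284/39, x_2 = 101/39, minimum C = -263/13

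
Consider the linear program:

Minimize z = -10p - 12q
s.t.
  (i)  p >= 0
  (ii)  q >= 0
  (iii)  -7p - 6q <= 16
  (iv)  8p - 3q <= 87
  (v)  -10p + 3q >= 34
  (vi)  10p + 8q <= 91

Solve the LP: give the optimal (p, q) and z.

p = 0, q = 91/8, minimum z = -273/2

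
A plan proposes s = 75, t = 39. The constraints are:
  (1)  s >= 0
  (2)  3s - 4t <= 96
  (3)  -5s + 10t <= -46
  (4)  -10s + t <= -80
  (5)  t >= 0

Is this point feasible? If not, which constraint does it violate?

Constraint (3): -5s + 10t = 15, which is not ≤ -46. All other constraints are satisfied.

not feasible — violates (3)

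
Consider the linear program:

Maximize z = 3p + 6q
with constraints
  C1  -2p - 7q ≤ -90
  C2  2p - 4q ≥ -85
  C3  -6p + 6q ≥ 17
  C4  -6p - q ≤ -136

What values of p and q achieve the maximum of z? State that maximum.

Feasible corners and z = 3p + 6q:
  (221/6, 119/3) → z = 697/2
  (459/26, 391/13) → z = 6069/26
  (799/42, 153/7) → z = 2635/14

At the optimal vertex, 2p - 4q = -85 and -6p + 6q = 17.
Solving simultaneously gives p = 221/6, q = 119/3.

p = 221/6, q = 119/3, maximum z = 697/2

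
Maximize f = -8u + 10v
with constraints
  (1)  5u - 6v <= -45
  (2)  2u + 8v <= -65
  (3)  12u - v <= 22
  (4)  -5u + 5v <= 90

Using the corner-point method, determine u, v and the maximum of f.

Feasible corners and f = -8u + 10v:
  (-375/26, -235/52) → f = 1825/26
  (-63, -45) → f = 54
  (-209/10, -29/10) → f = 691/5

The binding constraints are 2u + 8v = -65 and -5u + 5v = 90.
Solving simultaneously gives u = -209/10, v = -29/10.

u = -209/10, v = -29/10, maximum f = 691/5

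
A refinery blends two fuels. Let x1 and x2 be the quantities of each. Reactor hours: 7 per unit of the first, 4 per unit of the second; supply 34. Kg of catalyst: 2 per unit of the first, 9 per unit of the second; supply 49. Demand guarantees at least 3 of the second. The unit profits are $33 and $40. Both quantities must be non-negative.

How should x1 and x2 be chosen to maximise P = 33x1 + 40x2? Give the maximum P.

x1 = 2, x2 = 5, maximum P = 266

Extreme points and P = 33x1 + 40x2:
  (0, 49/9) → P = 1960/9
  (0, 3) → P = 120
  (2, 5) → P = 266
  (22/7, 3) → P = 1566/7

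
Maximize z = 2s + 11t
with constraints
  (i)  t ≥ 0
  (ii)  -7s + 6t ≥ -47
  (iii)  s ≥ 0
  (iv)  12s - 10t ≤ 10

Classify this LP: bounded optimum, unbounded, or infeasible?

From the feasible point (0, 0), moving in the direction (0, 1) keeps every constraint satisfied while z increases without bound.

unbounded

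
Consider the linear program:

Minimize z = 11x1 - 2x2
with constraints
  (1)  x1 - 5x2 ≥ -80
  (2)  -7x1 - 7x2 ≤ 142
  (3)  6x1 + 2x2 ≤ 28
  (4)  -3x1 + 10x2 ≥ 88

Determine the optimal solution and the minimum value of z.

x1 = -635/21, x2 = 209/21, minimum z = -7403/21

Vertices and z = 11x1 - 2x2:
  (-635/21, 209/21) → z = -7403/21
  (-5/8, 127/8) → z = -309/8
  (-2036/91, 190/91) → z = -1752/7
  (52/33, 102/11) → z = -40/33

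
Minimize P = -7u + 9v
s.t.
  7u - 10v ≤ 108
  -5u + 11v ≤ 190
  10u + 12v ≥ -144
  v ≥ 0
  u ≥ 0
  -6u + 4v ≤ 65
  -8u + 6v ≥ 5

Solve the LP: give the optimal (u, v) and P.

u = 0, v = 5/6, minimum P = 15/2

Corner points and P = -7u + 9v:
  (45/46, 815/46) → P = 3510/23
  (1085/58, 1495/58) → P = 2930/29
  (0, 65/4) → P = 585/4
  (0, 5/6) → P = 15/2

The binding constraints are u = 0 and -8u + 6v = 5.
Solving simultaneously gives u = 0, v = 5/6.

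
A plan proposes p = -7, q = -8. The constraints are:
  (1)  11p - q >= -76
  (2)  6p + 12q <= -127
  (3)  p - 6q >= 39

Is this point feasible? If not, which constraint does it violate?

feasible

(1): -69 ≥ -76 ✓
(2): -138 ≤ -127 ✓
(3): 41 ≥ 39 ✓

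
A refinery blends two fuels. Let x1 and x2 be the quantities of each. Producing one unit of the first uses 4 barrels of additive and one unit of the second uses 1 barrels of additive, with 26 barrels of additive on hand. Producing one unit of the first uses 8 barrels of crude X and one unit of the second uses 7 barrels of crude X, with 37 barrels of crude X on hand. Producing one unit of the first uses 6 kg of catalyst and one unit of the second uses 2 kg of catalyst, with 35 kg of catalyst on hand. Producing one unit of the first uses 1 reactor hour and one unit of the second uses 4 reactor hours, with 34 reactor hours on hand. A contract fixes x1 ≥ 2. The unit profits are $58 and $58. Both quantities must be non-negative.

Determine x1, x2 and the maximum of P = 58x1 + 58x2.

Vertices and P = 58x1 + 58x2:
  (37/8, 0) → P = 1073/4
  (2, 0) → P = 116
  (2, 3) → P = 290

x1 = 2, x2 = 3, maximum P = 290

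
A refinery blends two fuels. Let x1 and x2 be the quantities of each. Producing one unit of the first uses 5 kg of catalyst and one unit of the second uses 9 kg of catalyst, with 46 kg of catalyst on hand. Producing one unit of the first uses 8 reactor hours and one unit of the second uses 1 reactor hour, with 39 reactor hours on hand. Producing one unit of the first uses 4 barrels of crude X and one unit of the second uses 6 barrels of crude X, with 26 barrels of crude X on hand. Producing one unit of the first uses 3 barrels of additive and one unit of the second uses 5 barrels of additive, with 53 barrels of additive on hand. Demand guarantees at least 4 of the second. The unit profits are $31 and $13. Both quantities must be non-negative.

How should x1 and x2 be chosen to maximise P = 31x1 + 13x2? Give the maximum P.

Vertices and P = 31x1 + 13x2:
  (0, 13/3) → P = 169/3
  (0, 4) → P = 52
  (1/2, 4) → P = 135/2

x1 = 1/2, x2 = 4, maximum P = 135/2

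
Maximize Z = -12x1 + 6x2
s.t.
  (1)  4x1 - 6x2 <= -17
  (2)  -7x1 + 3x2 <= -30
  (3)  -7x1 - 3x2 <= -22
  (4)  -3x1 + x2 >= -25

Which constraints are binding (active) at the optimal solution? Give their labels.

(2) and (4)

Feasible corners and Z = -12x1 + 6x2:
  (77/10, 239/30) → Z = -223/5
  (167/14, 151/14) → Z = -549/7
  (45/2, 85/2) → Z = -15

The maximum is at (45/2, 85/2). Substituting into each constraint, equality holds for (2) and (4); the remaining constraints have slack.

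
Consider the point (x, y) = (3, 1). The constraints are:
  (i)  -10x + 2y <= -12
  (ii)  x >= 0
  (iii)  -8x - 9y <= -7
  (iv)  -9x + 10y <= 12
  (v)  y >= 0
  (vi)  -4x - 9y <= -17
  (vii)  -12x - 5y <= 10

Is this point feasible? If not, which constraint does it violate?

(i): -28 ≤ -12 ✓
(ii): 3 ≥ 0 ✓
(iii): -33 ≤ -7 ✓
(iv): -17 ≤ 12 ✓
(v): 1 ≥ 0 ✓
(vi): -21 ≤ -17 ✓
(vii): -41 ≤ 10 ✓

feasible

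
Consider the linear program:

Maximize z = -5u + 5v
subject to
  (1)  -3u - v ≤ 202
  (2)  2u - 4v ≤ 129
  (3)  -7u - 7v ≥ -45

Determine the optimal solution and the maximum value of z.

u = -1459/14, v = 1549/14, maximum z = 7520/7

Feasible corners and z = -5u + 5v:
  (-97/2, -113/2) → z = -40
  (-1459/14, 1549/14) → z = 7520/7
  (361/14, -271/14) → z = -1580/7

At the optimal vertex, -3u - v = 202 and -7u - 7v = -45.
Solving simultaneously gives u = -1459/14, v = 1549/14.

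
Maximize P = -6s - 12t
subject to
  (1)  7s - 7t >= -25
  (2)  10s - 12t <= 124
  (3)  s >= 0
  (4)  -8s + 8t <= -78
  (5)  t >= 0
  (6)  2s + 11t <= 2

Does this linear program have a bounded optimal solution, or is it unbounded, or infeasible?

The boundaries 10s - 12t = 124 and s = 0 meet at (0, -31/3), but that point violates t ≥ 0. Every candidate vertex is excluded by some other constraint, so the feasible region is empty.

infeasible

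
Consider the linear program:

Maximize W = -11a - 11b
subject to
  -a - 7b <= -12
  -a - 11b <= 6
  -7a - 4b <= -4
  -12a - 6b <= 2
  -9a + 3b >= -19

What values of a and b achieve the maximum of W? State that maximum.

a = -4/9, b = 16/9, maximum W = -44/3

Extreme points and W = -11a - 11b:
  (-4/9, 16/9) → W = -44/3
  (169/66, 89/66) → W = -43
  (-16/3, 31/3) → W = -55
The feasible region is unbounded (it extends along (1, 3), (-1, 2)), but W strictly decreases along every unbounded feasible direction, so there is no improving ray and the maximum is attained at a vertex.

At the optimal vertex, -a - 7b = -12 and -7a - 4b = -4.
Solving simultaneously gives a = -4/9, b = 16/9.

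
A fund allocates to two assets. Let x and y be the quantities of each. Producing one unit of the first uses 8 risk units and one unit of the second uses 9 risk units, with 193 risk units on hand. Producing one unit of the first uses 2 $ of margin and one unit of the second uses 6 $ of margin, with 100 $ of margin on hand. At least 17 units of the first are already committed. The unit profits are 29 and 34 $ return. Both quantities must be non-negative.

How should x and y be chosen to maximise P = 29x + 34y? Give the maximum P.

Feasible corners and P = 29x + 34y:
  (193/8, 0) → P = 5597/8
  (17, 0) → P = 493
  (17, 19/3) → P = 2125/3

x = 17, y = 19/3, maximum P = 2125/3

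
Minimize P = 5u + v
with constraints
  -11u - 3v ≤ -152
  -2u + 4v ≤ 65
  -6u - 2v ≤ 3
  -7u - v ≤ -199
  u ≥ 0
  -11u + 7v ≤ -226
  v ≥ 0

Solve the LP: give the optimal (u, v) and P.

u = 199/7, v = 0, minimum P = 995/7

The feasible region is unbounded (it extends along (2, 1), (1, 0)), but P strictly increases along every unbounded feasible direction, so there is no improving ray and the minimum is attained at a vertex.

The binding constraints are -7u - v = -199 and v = 0.
Solving simultaneously gives u = 199/7, v = 0.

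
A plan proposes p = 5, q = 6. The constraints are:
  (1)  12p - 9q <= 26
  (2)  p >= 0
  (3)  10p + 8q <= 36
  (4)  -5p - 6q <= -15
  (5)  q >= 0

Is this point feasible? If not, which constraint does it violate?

Constraint (3): 10p + 8q = 98, which is not ≤ 36. All other constraints are satisfied.

not feasible — violates (3)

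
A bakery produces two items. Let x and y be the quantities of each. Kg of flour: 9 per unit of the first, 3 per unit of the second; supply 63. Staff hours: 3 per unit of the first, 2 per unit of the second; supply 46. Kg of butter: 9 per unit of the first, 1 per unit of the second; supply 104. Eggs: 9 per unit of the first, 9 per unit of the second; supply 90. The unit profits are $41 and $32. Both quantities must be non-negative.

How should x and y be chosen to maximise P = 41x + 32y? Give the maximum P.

x = 11/2, y = 9/2, maximum P = 739/2

Corner points and P = 41x + 32y:
  (0, 0) → P = 0
  (0, 10) → P = 320
  (7, 0) → P = 287
  (11/2, 9/2) → P = 739/2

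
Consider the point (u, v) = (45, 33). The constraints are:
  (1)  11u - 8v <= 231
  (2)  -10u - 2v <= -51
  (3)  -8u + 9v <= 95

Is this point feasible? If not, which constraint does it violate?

feasible

(1): 231 ≤ 231 ✓
(2): -516 ≤ -51 ✓
(3): -63 ≤ 95 ✓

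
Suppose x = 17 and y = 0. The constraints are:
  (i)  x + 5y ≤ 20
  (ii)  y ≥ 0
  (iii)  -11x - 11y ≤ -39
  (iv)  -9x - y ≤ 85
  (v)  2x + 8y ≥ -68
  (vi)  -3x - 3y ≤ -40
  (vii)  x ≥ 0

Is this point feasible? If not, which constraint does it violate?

(i): 17 ≤ 20 ✓
(ii): 0 ≥ 0 ✓
(iii): -187 ≤ -39 ✓
(iv): -153 ≤ 85 ✓
(v): 34 ≥ -68 ✓
(vi): -51 ≤ -40 ✓
(vii): 17 ≥ 0 ✓

feasible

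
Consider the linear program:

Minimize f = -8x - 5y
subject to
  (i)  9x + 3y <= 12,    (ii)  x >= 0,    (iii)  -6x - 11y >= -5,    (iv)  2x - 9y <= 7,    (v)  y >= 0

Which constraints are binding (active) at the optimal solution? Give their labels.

Feasible corners and f = -8x - 5y:
  (0, 5/11) → f = -25/11
  (0, 0) → f = 0
  (5/6, 0) → f = -20/3

The minimum is at (5/6, 0). Substituting into each constraint, equality holds for (iii) and (v); the remaining constraints have slack.

(iii) and (v)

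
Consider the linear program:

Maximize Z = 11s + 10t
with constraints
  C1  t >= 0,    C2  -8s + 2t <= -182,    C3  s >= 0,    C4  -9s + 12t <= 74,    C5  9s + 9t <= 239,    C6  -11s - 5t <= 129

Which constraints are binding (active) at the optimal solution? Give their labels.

C1 and C5

Corner points and Z = 11s + 10t:
  (91/4, 0) → Z = 1001/4
  (239/9, 0) → Z = 2629/9
  (1058/45, 137/45) → Z = 4336/15

The maximum is at (239/9, 0). Substituting into each constraint, equality holds for C1 and C5; the remaining constraints have slack.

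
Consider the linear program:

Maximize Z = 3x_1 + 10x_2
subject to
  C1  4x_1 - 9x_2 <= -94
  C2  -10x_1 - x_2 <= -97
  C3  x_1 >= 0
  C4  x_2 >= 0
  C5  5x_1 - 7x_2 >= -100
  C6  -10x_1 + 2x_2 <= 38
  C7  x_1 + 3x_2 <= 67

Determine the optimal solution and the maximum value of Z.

Extreme points and Z = 3x_1 + 10x_2:
  (779/94, 664/47) → Z = 15617/94
  (107/7, 362/21) → Z = 4583/21
  (224/29, 573/29) → Z = 6402/29

At the optimal vertex, -10x_1 - x_2 = -97 and x_1 + 3x_2 = 67.
Solving simultaneously gives x_1 = 224/29, x_2 = 573/29.

x_1 = 224/29, x_2 = 573/29, maximum Z = 6402/29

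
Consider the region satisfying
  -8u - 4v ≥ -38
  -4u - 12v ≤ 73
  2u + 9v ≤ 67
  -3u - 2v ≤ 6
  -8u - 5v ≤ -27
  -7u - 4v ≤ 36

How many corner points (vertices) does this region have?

4

The feasible vertices (each the meet of two boundaries and inside every other half-plane) are:
  (187/20, -46/5)
  (37/32, 115/16)
  (689/76, -173/19)
  (-46/31, 241/31)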